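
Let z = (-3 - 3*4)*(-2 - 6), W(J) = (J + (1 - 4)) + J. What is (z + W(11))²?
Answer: 19321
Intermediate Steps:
W(J) = -3 + 2*J (W(J) = (J - 3) + J = (-3 + J) + J = -3 + 2*J)
z = 120 (z = (-3 - 12)*(-8) = -15*(-8) = 120)
(z + W(11))² = (120 + (-3 + 2*11))² = (120 + (-3 + 22))² = (120 + 19)² = 139² = 19321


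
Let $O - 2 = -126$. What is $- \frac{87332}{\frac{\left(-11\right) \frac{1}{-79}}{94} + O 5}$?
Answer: $\frac{648527432}{4604109} \approx 140.86$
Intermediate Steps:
$O = -124$ ($O = 2 - 126 = -124$)
$- \frac{87332}{\frac{\left(-11\right) \frac{1}{-79}}{94} + O 5} = - \frac{87332}{\frac{\left(-11\right) \frac{1}{-79}}{94} - 620} = - \frac{87332}{\left(-11\right) \left(- \frac{1}{79}\right) \frac{1}{94} - 620} = - \frac{87332}{\frac{11}{79} \cdot \frac{1}{94} - 620} = - \frac{87332}{\frac{11}{7426} - 620} = - \frac{87332}{- \frac{4604109}{7426}} = \left(-87332\right) \left(- \frac{7426}{4604109}\right) = \frac{648527432}{4604109}$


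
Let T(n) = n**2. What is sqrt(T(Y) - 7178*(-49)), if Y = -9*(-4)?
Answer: sqrt(353018) ≈ 594.15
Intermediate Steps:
Y = 36
sqrt(T(Y) - 7178*(-49)) = sqrt(36**2 - 7178*(-49)) = sqrt(1296 + 351722) = sqrt(353018)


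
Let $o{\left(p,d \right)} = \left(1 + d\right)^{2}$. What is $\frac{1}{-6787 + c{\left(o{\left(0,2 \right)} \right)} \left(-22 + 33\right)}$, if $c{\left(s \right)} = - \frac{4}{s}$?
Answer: $- \frac{9}{61127} \approx -0.00014723$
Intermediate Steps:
$\frac{1}{-6787 + c{\left(o{\left(0,2 \right)} \right)} \left(-22 + 33\right)} = \frac{1}{-6787 + - \frac{4}{\left(1 + 2\right)^{2}} \left(-22 + 33\right)} = \frac{1}{-6787 + - \frac{4}{3^{2}} \cdot 11} = \frac{1}{-6787 + - \frac{4}{9} \cdot 11} = \frac{1}{-6787 + \left(-4\right) \frac{1}{9} \cdot 11} = \frac{1}{-6787 - \frac{44}{9}} = \frac{1}{- \frac{61127}{9}} = - \frac{9}{61127}$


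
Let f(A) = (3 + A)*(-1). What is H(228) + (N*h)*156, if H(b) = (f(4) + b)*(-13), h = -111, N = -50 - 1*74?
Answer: 2144311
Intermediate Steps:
N = -124 (N = -50 - 74 = -124)
f(A) = -3 - A
H(b) = 91 - 13*b (H(b) = ((-3 - 1*4) + b)*(-13) = ((-3 - 4) + b)*(-13) = (-7 + b)*(-13) = 91 - 13*b)
H(228) + (N*h)*156 = (91 - 13*228) - 124*(-111)*156 = (91 - 2964) + 13764*156 = -2873 + 2147184 = 2144311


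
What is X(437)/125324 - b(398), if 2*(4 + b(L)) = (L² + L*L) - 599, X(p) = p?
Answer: -1042830875/6596 ≈ -1.5810e+5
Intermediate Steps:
b(L) = -607/2 + L² (b(L) = -4 + ((L² + L*L) - 599)/2 = -4 + ((L² + L²) - 599)/2 = -4 + (2*L² - 599)/2 = -4 + (-599 + 2*L²)/2 = -4 + (-599/2 + L²) = -607/2 + L²)
X(437)/125324 - b(398) = 437/125324 - (-607/2 + 398²) = 437*(1/125324) - (-607/2 + 158404) = 23/6596 - 1*316201/2 = 23/6596 - 316201/2 = -1042830875/6596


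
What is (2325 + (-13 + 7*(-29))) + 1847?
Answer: 3956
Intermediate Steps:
(2325 + (-13 + 7*(-29))) + 1847 = (2325 + (-13 - 203)) + 1847 = (2325 - 216) + 1847 = 2109 + 1847 = 3956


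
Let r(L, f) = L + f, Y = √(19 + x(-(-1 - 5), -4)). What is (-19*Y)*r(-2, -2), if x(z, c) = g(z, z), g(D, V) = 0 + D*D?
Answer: 76*√55 ≈ 563.63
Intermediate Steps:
g(D, V) = D² (g(D, V) = 0 + D² = D²)
x(z, c) = z²
Y = √55 (Y = √(19 + (-(-1 - 5))²) = √(19 + (-1*(-6))²) = √(19 + 6²) = √(19 + 36) = √55 ≈ 7.4162)
(-19*Y)*r(-2, -2) = (-19*√55)*(-2 - 2) = -19*√55*(-4) = 76*√55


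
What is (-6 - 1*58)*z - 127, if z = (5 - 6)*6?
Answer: 257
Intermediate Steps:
z = -6 (z = -1*6 = -6)
(-6 - 1*58)*z - 127 = (-6 - 1*58)*(-6) - 127 = (-6 - 58)*(-6) - 127 = -64*(-6) - 127 = 384 - 127 = 257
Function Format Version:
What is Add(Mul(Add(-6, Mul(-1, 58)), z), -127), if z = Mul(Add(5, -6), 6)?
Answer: 257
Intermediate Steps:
z = -6 (z = Mul(-1, 6) = -6)
Add(Mul(Add(-6, Mul(-1, 58)), z), -127) = Add(Mul(Add(-6, Mul(-1, 58)), -6), -127) = Add(Mul(Add(-6, -58), -6), -127) = Add(Mul(-64, -6), -127) = Add(384, -127) = 257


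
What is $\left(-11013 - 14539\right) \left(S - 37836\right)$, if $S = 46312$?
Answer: $-216578752$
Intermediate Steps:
$\left(-11013 - 14539\right) \left(S - 37836\right) = \left(-11013 - 14539\right) \left(46312 - 37836\right) = \left(-25552\right) 8476 = -216578752$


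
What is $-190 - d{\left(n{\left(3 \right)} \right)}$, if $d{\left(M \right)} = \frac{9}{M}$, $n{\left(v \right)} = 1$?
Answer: $-199$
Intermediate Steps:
$-190 - d{\left(n{\left(3 \right)} \right)} = -190 - \frac{9}{1} = -190 - 9 \cdot 1 = -190 - 9 = -199$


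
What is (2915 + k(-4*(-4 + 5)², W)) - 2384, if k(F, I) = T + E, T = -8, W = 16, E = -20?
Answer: 503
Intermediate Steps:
k(F, I) = -28 (k(F, I) = -8 - 20 = -28)
(2915 + k(-4*(-4 + 5)², W)) - 2384 = (2915 - 28) - 2384 = 2887 - 2384 = 503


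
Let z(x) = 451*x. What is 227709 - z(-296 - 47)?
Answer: 382402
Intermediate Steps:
227709 - z(-296 - 47) = 227709 - 451*(-296 - 47) = 227709 - 451*(-343) = 227709 - 1*(-154693) = 227709 + 154693 = 382402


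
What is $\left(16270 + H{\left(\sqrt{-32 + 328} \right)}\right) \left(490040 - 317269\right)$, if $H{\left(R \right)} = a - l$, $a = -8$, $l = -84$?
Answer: $2824114766$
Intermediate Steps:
$H{\left(R \right)} = 76$ ($H{\left(R \right)} = -8 - -84 = -8 + 84 = 76$)
$\left(16270 + H{\left(\sqrt{-32 + 328} \right)}\right) \left(490040 - 317269\right) = \left(16270 + 76\right) \left(490040 - 317269\right) = 16346 \cdot 172771 = 2824114766$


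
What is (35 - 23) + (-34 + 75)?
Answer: 53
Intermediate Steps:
(35 - 23) + (-34 + 75) = 12 + 41 = 53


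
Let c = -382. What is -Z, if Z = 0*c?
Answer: 0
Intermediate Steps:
Z = 0 (Z = 0*(-382) = 0)
-Z = -1*0 = 0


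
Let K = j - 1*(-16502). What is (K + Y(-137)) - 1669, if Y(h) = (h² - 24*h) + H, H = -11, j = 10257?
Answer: 47136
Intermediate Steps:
K = 26759 (K = 10257 - 1*(-16502) = 10257 + 16502 = 26759)
Y(h) = -11 + h² - 24*h (Y(h) = (h² - 24*h) - 11 = -11 + h² - 24*h)
(K + Y(-137)) - 1669 = (26759 + (-11 + (-137)² - 24*(-137))) - 1669 = (26759 + (-11 + 18769 + 3288)) - 1669 = (26759 + 22046) - 1669 = 48805 - 1669 = 47136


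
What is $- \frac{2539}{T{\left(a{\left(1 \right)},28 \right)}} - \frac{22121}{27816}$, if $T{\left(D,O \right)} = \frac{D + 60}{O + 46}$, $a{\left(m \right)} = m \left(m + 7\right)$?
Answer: $- \frac{1306935301}{472872} \approx -2763.8$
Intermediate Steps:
$a{\left(m \right)} = m \left(7 + m\right)$
$T{\left(D,O \right)} = \frac{60 + D}{46 + O}$
$- \frac{2539}{T{\left(a{\left(1 \right)},28 \right)}} - \frac{22121}{27816} = - \frac{2539}{\frac{1}{46 + 28} \left(60 + 1 \left(7 + 1\right)\right)} - \frac{22121}{27816} = - \frac{2539}{\frac{1}{74} \left(60 + 1 \cdot 8\right)} - \frac{22121}{27816} = - \frac{2539}{\frac{1}{74} \left(60 + 8\right)} - \frac{22121}{27816} = - \frac{2539}{\frac{1}{74} \cdot 68} - \frac{22121}{27816} = - \frac{2539}{\frac{34}{37}} - \frac{22121}{27816} = \left(-2539\right) \frac{37}{34} - \frac{22121}{27816} = - \frac{93943}{34} - \frac{22121}{27816} = - \frac{1306935301}{472872}$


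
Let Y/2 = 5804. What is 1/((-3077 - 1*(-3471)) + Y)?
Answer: 1/12002 ≈ 8.3319e-5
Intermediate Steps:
Y = 11608 (Y = 2*5804 = 11608)
1/((-3077 - 1*(-3471)) + Y) = 1/((-3077 - 1*(-3471)) + 11608) = 1/((-3077 + 3471) + 11608) = 1/(394 + 11608) = 1/12002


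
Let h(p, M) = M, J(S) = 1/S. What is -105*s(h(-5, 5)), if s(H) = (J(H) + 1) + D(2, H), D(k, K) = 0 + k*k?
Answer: -546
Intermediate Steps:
D(k, K) = k² (D(k, K) = 0 + k² = k²)
s(H) = 5 + 1/H (s(H) = (1/H + 1) + 2² = (1 + 1/H) + 4 = 5 + 1/H)
-105*s(h(-5, 5)) = -105*(5 + 1/5) = -105*(5 + ⅕) = -105*26/5 = -546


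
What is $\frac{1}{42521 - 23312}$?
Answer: $\frac{1}{19209} \approx 5.2059 \cdot 10^{-5}$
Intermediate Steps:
$\frac{1}{42521 - 23312} = \frac{1}{19209}$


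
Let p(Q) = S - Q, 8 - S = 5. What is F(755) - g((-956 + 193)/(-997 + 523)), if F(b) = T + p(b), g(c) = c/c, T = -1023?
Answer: -1776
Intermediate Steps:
S = 3 (S = 8 - 1*5 = 8 - 5 = 3)
p(Q) = 3 - Q
g(c) = 1
F(b) = -1020 - b (F(b) = -1023 + (3 - b) = -1020 - b)
F(755) - g((-956 + 193)/(-997 + 523)) = (-1020 - 1*755) - 1*1 = (-1020 - 755) - 1 = -1775 - 1 = -1776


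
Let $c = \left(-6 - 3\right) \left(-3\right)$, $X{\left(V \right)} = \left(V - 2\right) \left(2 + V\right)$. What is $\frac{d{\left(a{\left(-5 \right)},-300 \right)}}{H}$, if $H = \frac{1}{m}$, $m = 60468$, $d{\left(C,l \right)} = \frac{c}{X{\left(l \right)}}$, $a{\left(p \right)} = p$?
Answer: $\frac{408159}{22499} \approx 18.141$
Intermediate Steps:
$X{\left(V \right)} = \left(-2 + V\right) \left(2 + V\right)$
$c = 27$ ($c = \left(-9\right) \left(-3\right) = 27$)
$d{\left(C,l \right)} = \frac{27}{-4 + l^{2}}$
$H = \frac{1}{60468} \approx 1.6538 \cdot 10^{-5}$
$\frac{d{\left(a{\left(-5 \right)},-300 \right)}}{H} = \frac{27}{-4 + \left(-300\right)^{2}} \frac{1}{\frac{1}{60468}} = \frac{27}{-4 + 90000} \cdot 60468 = \frac{27}{89996} \cdot 60468 = \frac{408159}{22499}$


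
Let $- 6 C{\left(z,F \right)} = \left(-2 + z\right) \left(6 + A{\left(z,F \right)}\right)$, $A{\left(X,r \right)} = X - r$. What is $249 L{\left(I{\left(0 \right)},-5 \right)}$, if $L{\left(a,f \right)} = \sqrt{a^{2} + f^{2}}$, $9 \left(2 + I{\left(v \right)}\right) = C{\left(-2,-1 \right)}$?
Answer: $\frac{83 \sqrt{20161}}{9} \approx 1309.5$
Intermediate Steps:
$C{\left(z,F \right)} = - \frac{\left(-2 + z\right) \left(6 + z - F\right)}{6}$ ($C{\left(z,F \right)} = - \frac{\left(-2 + z\right) \left(6 - \left(F - z\right)\right)}{6} = - \frac{\left(-2 + z\right) \left(6 + z - F\right)}{6}$)
$I{\left(v \right)} = - \frac{44}{27}$ ($I{\left(v \right)} = -2 + \frac{2 - - \frac{4}{3} - - \frac{1}{3} + \frac{1}{6} \left(-2\right) \left(-1 - -2\right)}{9} = -2 + \frac{2 + \frac{4}{3} + \frac{1}{3} + \frac{1}{6} \left(-2\right) \left(-1 + 2\right)}{9} = -2 + \frac{2 + \frac{4}{3} + \frac{1}{3} + \frac{1}{6} \left(-2\right) 1}{9} = -2 + \frac{2 + \frac{4}{3} + \frac{1}{3} - \frac{1}{3}}{9} = -2 + \frac{1}{9} \cdot \frac{10}{3} = -2 + \frac{10}{27} = - \frac{44}{27}$)
$249 L{\left(I{\left(0 \right)},-5 \right)} = 249 \sqrt{\left(- \frac{44}{27}\right)^{2} + \left(-5\right)^{2}} = 249 \sqrt{\frac{1936}{729} + 25} = 249 \sqrt{\frac{20161}{729}} = 249 \frac{\sqrt{20161}}{27} = \frac{83 \sqrt{20161}}{9}$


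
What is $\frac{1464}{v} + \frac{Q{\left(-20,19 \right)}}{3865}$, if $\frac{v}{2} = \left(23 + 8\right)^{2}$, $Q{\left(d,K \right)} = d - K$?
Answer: $\frac{2791701}{3714265} \approx 0.75162$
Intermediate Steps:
$v = 1922$ ($v = 2 \left(23 + 8\right)^{2} = 2 \cdot 31^{2} = 2 \cdot 961 = 1922$)
$\frac{1464}{v} + \frac{Q{\left(-20,19 \right)}}{3865} = \frac{1464}{1922} + \frac{-20 - 19}{3865} = 1464 \cdot \frac{1}{1922} + \left(-20 - 19\right) \frac{1}{3865} = \frac{732}{961} - \frac{39}{3865} = \frac{2791701}{3714265}$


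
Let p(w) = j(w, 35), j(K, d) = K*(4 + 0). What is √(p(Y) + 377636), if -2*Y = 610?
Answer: 12*√2614 ≈ 613.53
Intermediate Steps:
j(K, d) = 4*K (j(K, d) = K*4 = 4*K)
Y = -305 (Y = -½*610 = -305)
p(w) = 4*w
√(p(Y) + 377636) = √(4*(-305) + 377636) = √(-1220 + 377636) = √376416 = 12*√2614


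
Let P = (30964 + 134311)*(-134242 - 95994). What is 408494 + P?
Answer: -38051846406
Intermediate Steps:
P = -38052254900 (P = 165275*(-230236) = -38052254900)
408494 + P = 408494 - 38052254900 = -38051846406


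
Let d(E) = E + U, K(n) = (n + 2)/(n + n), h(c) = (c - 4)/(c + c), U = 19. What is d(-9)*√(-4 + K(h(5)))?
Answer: 5*√26 ≈ 25.495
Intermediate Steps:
h(c) = (-4 + c)/(2*c) (h(c) = (-4 + c)/((2*c)) = (-4 + c)*(1/(2*c)) = (-4 + c)/(2*c))
K(n) = (2 + n)/(2*n) (K(n) = (2 + n)/((2*n)) = (2 + n)*(1/(2*n)) = (2 + n)/(2*n))
d(E) = 19 + E (d(E) = E + 19 = 19 + E)
d(-9)*√(-4 + K(h(5))) = (19 - 9)*√(-4 + (2 + (½)*(-4 + 5)/5)/(2*(((½)*(-4 + 5)/5)))) = 10*√(-4 + (2 + (½)*(⅕)*1)/(2*(((½)*(⅕)*1)))) = 10*√(-4 + (2 + ⅒)/(2*(⅒))) = 10*√(-4 + (½)*10*(21/10)) = 10*√(-4 + 21/2) = 10*√(13/2) = 10*(√26/2) = 5*√26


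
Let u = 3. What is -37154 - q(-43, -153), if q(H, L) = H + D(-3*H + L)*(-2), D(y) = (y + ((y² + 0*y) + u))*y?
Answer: -63751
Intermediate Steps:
D(y) = y*(3 + y + y²) (D(y) = (y + ((y² + 0*y) + 3))*y = (y + ((y² + 0) + 3))*y = (y + (y² + 3))*y = (y + (3 + y²))*y = (3 + y + y²)*y = y*(3 + y + y²))
q(H, L) = H - 2*(L - 3*H)*(3 + L + (L - 3*H)² - 3*H) (q(H, L) = H + ((-3*H + L)*(3 + (-3*H + L) + (-3*H + L)²))*(-2) = H + ((L - 3*H)*(3 + (L - 3*H) + (L - 3*H)²))*(-2) = H + ((L - 3*H)*(3 + L + (L - 3*H)² - 3*H))*(-2) = H - 2*(L - 3*H)*(3 + L + (L - 3*H)² - 3*H))
-37154 - q(-43, -153) = -37154 - (-43 + 2*(-1*(-153) + 3*(-43))*(3 - 153 + (-1*(-153) + 3*(-43))² - 3*(-43))) = -37154 - (-43 + 2*(153 - 129)*(3 - 153 + (153 - 129)² + 129)) = -37154 - (-43 + 2*24*(3 - 153 + 24² + 129)) = -37154 - (-43 + 2*24*(3 - 153 + 576 + 129)) = -37154 - (-43 + 2*24*555) = -37154 - (-43 + 26640) = -37154 - 1*26597 = -37154 - 26597 = -63751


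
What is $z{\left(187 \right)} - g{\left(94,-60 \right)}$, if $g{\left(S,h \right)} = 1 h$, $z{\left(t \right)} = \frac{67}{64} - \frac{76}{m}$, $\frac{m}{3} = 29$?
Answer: $\frac{335045}{5568} \approx 60.173$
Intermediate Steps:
$m = 87$ ($m = 3 \cdot 29 = 87$)
$z{\left(t \right)} = \frac{965}{5568}$ ($z{\left(t \right)} = \frac{67}{64} - \frac{76}{87} = \frac{965}{5568}$)
$g{\left(S,h \right)} = h$
$z{\left(187 \right)} - g{\left(94,-60 \right)} = \frac{965}{5568} - -60 = \frac{965}{5568} + 60 = \frac{335045}{5568}$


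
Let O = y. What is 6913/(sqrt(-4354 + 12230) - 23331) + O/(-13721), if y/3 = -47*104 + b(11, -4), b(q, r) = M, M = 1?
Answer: 524306043402/678974560535 - 13826*sqrt(1969)/544327685 ≈ 0.77108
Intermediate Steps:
b(q, r) = 1
y = -14661 (y = 3*(-47*104 + 1) = 3*(-4888 + 1) = 3*(-4887) = -14661)
O = -14661
6913/(sqrt(-4354 + 12230) - 23331) + O/(-13721) = 6913/(sqrt(-4354 + 12230) - 23331) - 14661/(-13721) = 6913/(sqrt(7876) - 23331) - 14661*(-1/13721) = 6913/(2*sqrt(1969) - 23331) + 14661/13721 = 6913/(-23331 + 2*sqrt(1969)) + 14661/13721 = 14661/13721 + 6913/(-23331 + 2*sqrt(1969))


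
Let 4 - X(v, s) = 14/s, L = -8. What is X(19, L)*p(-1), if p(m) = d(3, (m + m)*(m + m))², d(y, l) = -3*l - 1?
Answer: 3887/4 ≈ 971.75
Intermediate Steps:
d(y, l) = -1 - 3*l
p(m) = (-1 - 12*m²)² (p(m) = (-1 - 3*(m + m)*(m + m))² = (-1 - 3*2*m*2*m)² = (-1 - 12*m²)²)
X(v, s) = 4 - 14/s
X(19, L)*p(-1) = (4 - 14/(-8))*(1 + 12*(-1)²)² = (4 - 14*(-⅛))*(1 + 12*1)² = (4 + 7/4)*(1 + 12)² = (23/4)*13² = (23/4)*169 = 3887/4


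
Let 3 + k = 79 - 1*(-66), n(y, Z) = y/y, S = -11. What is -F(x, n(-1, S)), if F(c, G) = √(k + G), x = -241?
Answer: -√143 ≈ -11.958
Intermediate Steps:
n(y, Z) = 1
k = 142 (k = -3 + (79 - 1*(-66)) = -3 + (79 + 66) = -3 + 145 = 142)
F(c, G) = √(142 + G)
-F(x, n(-1, S)) = -√(142 + 1) = -√143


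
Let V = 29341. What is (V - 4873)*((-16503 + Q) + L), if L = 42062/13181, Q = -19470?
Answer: -11600720471868/13181 ≈ -8.8011e+8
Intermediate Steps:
L = 42062/13181 (L = 42062*(1/13181) = 42062/13181 ≈ 3.1911)
(V - 4873)*((-16503 + Q) + L) = (29341 - 4873)*((-16503 - 19470) + 42062/13181) = 24468*(-35973 + 42062/13181) = 24468*(-474118051/13181) = -11600720471868/13181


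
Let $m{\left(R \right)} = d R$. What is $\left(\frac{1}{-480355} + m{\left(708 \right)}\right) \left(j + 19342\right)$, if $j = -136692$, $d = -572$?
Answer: $\frac{4565671824909070}{96071} \approx 4.7524 \cdot 10^{10}$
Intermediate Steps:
$m{\left(R \right)} = - 572 R$
$\left(\frac{1}{-480355} + m{\left(708 \right)}\right) \left(j + 19342\right) = \left(\frac{1}{-480355} - 404976\right) \left(-136692 + 19342\right) = \left(- \frac{1}{480355} - 404976\right) \left(-117350\right) = \left(- \frac{194532246481}{480355}\right) \left(-117350\right) = \frac{4565671824909070}{96071}$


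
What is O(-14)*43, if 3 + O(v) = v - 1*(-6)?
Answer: -473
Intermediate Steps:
O(v) = 3 + v (O(v) = -3 + (v - 1*(-6)) = -3 + (v + 6) = -3 + (6 + v) = 3 + v)
O(-14)*43 = (3 - 14)*43 = -11*43 = -473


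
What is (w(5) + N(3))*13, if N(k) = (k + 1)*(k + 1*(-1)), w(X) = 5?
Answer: 169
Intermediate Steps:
N(k) = (1 + k)*(-1 + k) (N(k) = (1 + k)*(k - 1) = (1 + k)*(-1 + k))
(w(5) + N(3))*13 = (5 + (-1 + 3**2))*13 = (5 + (-1 + 9))*13 = (5 + 8)*13 = 13*13 = 169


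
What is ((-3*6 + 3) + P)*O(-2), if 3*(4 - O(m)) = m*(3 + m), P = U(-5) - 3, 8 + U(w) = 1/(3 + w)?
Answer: -371/3 ≈ -123.67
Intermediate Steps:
U(w) = -8 + 1/(3 + w)
P = -23/2 (P = (-23 - 8*(-5))/(3 - 5) - 3 = (-23 + 40)/(-2) - 3 = -½*17 - 3 = -17/2 - 3 = -23/2 ≈ -11.500)
O(m) = 4 - m*(3 + m)/3
((-3*6 + 3) + P)*O(-2) = ((-3*6 + 3) - 23/2)*(4 - 1*(-2) - ⅓*(-2)²) = ((-18 + 3) - 23/2)*(4 + 2 - ⅓*4) = (-15 - 23/2)*(4 + 2 - 4/3) = -53/2*14/3 = -371/3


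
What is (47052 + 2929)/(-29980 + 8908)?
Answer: -49981/21072 ≈ -2.3719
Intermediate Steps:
(47052 + 2929)/(-29980 + 8908) = 49981/(-21072) = 49981*(-1/21072) = -49981/21072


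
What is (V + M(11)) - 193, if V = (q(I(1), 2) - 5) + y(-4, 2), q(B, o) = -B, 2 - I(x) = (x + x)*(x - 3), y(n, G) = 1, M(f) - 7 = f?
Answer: -185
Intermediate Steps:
M(f) = 7 + f
I(x) = 2 - 2*x*(-3 + x) (I(x) = 2 - (x + x)*(x - 3) = 2 - 2*x*(-3 + x))
V = -10 (V = (-(2 - 2*1**2 + 6*1) - 5) + 1 = (-(2 - 2*1 + 6) - 5) + 1 = (-(2 - 2 + 6) - 5) + 1 = (-1*6 - 5) + 1 = (-6 - 5) + 1 = -11 + 1 = -10)
(V + M(11)) - 193 = (-10 + (7 + 11)) - 193 = (-10 + 18) - 193 = 8 - 193 = -185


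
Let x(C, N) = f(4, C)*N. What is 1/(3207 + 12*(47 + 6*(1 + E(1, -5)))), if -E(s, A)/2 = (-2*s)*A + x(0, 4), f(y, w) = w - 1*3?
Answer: 1/4131 ≈ 0.00024207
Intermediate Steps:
f(y, w) = -3 + w (f(y, w) = w - 3 = -3 + w)
x(C, N) = N*(-3 + C) (x(C, N) = (-3 + C)*N = N*(-3 + C))
E(s, A) = 24 + 4*A*s (E(s, A) = -2*((-2*s)*A + 4*(-3 + 0)) = -2*(-2*A*s + 4*(-3)) = -2*(-2*A*s - 12) = -2*(-12 - 2*A*s) = 24 + 4*A*s)
1/(3207 + 12*(47 + 6*(1 + E(1, -5)))) = 1/(3207 + 12*(47 + 6*(1 + (24 + 4*(-5)*1)))) = 1/(3207 + 12*(47 + 6*(1 + (24 - 20)))) = 1/(3207 + 12*(47 + 6*(1 + 4))) = 1/(3207 + 12*(47 + 6*5)) = 1/(3207 + 12*(47 + 30)) = 1/(3207 + 12*77) = 1/(3207 + 924) = 1/4131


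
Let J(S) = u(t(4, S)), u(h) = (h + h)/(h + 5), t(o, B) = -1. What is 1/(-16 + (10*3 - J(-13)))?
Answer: 2/29 ≈ 0.068966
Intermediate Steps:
u(h) = 2*h/(5 + h) (u(h) = (2*h)/(5 + h) = 2*h/(5 + h))
J(S) = -1/2 (J(S) = 2*(-1)/(5 - 1) = 2*(-1)/4 = 2*(-1)*(1/4) = -1/2)
1/(-16 + (10*3 - J(-13))) = 1/(-16 + (10*3 - 1*(-1/2))) = 1/(-16 + (30 + 1/2)) = 1/(-16 + 61/2) = 1/(29/2) = 2/29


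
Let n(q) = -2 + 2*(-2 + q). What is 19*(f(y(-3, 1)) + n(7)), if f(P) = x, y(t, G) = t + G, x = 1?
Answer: 171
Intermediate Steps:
y(t, G) = G + t
n(q) = -6 + 2*q (n(q) = -2 + (-4 + 2*q) = -6 + 2*q)
f(P) = 1
19*(f(y(-3, 1)) + n(7)) = 19*(1 + (-6 + 2*7)) = 19*(1 + (-6 + 14)) = 19*(1 + 8) = 19*9 = 171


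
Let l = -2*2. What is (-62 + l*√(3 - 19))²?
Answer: 3588 + 1984*I ≈ 3588.0 + 1984.0*I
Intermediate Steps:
l = -4
(-62 + l*√(3 - 19))² = (-62 - 4*√(3 - 19))² = (-62 - 16*I)²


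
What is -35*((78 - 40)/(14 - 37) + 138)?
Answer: -109760/23 ≈ -4772.2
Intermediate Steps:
-35*((78 - 40)/(14 - 37) + 138) = -35*(38/(-23) + 138) = -35*(38*(-1/23) + 138) = -35*(-38/23 + 138) = -35*3136/23 = -109760/23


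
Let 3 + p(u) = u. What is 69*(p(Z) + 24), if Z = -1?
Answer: 1380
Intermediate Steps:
p(u) = -3 + u
69*(p(Z) + 24) = 69*((-3 - 1) + 24) = 69*(-4 + 24) = 69*20 = 1380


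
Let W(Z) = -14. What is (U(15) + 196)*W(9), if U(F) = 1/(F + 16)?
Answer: -85078/31 ≈ -2744.5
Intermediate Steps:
U(F) = 1/(16 + F)
(U(15) + 196)*W(9) = (1/(16 + 15) + 196)*(-14) = (1/31 + 196)*(-14) = (6077/31)*(-14) = -85078/31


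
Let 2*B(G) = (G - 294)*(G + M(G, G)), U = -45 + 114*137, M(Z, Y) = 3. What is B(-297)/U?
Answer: 28959/5191 ≈ 5.5787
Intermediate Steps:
U = 15573 (U = -45 + 15618 = 15573)
B(G) = (-294 + G)*(3 + G)/2 (B(G) = ((G - 294)*(G + 3))/2 = ((-294 + G)*(3 + G))/2 = (-294 + G)*(3 + G)/2)
B(-297)/U = (-441 + (½)*(-297)² - 291/2*(-297))/15573 = (-441 + (½)*88209 + 86427/2)*(1/15573) = (-441 + 88209/2 + 86427/2)*(1/15573) = 86877*(1/15573) = 28959/5191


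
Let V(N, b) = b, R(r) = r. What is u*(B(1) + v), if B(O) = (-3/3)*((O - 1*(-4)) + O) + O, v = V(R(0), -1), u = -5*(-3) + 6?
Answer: -126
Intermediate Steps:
u = 21 (u = 15 + 6 = 21)
v = -1
B(O) = -4 - O (B(O) = (-3*1/3)*((O + 4) + O) + O = -((4 + O) + O) + O = -(4 + 2*O) + O = (-4 - 2*O) + O = -4 - O)
u*(B(1) + v) = 21*((-4 - 1*1) - 1) = 21*((-4 - 1) - 1) = 21*(-5 - 1) = 21*(-6) = -126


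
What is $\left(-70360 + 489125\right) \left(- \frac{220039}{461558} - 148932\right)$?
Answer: $- \frac{28786314854422675}{461558} \approx -6.2368 \cdot 10^{10}$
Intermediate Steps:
$\left(-70360 + 489125\right) \left(- \frac{220039}{461558} - 148932\right) = 418765 \left(\left(-220039\right) \frac{1}{461558} - 148932\right) = 418765 \left(- \frac{220039}{461558} - 148932\right) = 418765 \left(- \frac{68740976095}{461558}\right) = - \frac{28786314854422675}{461558}$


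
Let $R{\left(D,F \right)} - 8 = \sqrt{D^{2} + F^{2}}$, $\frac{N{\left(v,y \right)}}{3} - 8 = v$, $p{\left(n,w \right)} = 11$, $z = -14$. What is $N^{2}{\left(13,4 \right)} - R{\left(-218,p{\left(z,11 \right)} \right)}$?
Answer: $3961 - \sqrt{47645} \approx 3742.7$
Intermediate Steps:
$N{\left(v,y \right)} = 24 + 3 v$
$R{\left(D,F \right)} = 8 + \sqrt{D^{2} + F^{2}}$
$N^{2}{\left(13,4 \right)} - R{\left(-218,p{\left(z,11 \right)} \right)} = \left(24 + 3 \cdot 13\right)^{2} - \left(8 + \sqrt{\left(-218\right)^{2} + 11^{2}}\right) = \left(24 + 39\right)^{2} - \left(8 + \sqrt{47524 + 121}\right) = 63^{2} - \left(8 + \sqrt{47645}\right) = 3969 - \left(8 + \sqrt{47645}\right) = 3961 - \sqrt{47645}$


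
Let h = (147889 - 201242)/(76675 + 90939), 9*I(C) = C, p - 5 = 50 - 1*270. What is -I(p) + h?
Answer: 35556833/1508526 ≈ 23.571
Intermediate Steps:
p = -215 (p = 5 + (50 - 1*270) = 5 + (50 - 270) = 5 - 220 = -215)
I(C) = C/9
h = -53353/167614 ≈ -0.31831
-I(p) + h = -(-215)/9 - 53353/167614 = -1*(-215/9) - 53353/167614 = 215/9 - 53353/167614 = 35556833/1508526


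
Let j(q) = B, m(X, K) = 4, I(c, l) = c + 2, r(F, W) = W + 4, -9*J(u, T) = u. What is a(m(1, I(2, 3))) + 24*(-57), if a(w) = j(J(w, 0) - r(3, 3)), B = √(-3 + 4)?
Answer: -1367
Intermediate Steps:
J(u, T) = -u/9
r(F, W) = 4 + W
I(c, l) = 2 + c
B = 1 (B = √1 = 1)
j(q) = 1
a(w) = 1
a(m(1, I(2, 3))) + 24*(-57) = 1 + 24*(-57) = 1 - 1368 = -1367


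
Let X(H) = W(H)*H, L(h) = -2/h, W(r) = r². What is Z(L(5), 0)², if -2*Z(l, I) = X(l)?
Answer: 16/15625 ≈ 0.0010240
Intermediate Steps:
X(H) = H³ (X(H) = H²*H = H³)
Z(l, I) = -l³/2
Z(L(5), 0)² = (-(-2/5)³/2)² = (-(-2*⅕)³/2)² = (-(-⅖)³/2)² = (-½*(-8/125))² = (4/125)² = 16/15625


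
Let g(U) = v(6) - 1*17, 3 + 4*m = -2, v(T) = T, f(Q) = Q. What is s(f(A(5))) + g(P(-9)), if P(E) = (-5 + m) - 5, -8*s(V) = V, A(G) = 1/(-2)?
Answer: -175/16 ≈ -10.938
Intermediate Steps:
A(G) = -½
s(V) = -V/8
m = -5/4 (m = -¾ + (¼)*(-2) = -¾ - ½ = -5/4 ≈ -1.2500)
P(E) = -45/4 (P(E) = (-5 - 5/4) - 5 = -25/4 - 5 = -45/4)
g(U) = -11 (g(U) = 6 - 1*17 = 6 - 17 = -11)
s(f(A(5))) + g(P(-9)) = -⅛*(-½) - 11 = 1/16 - 11 = -175/16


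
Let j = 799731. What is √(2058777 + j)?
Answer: 6*√79403 ≈ 1690.7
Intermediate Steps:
√(2058777 + j) = √(2058777 + 799731) = √2858508 = 6*√79403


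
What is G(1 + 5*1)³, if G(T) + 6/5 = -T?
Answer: -46656/125 ≈ -373.25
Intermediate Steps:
G(T) = -6/5 - T
G(1 + 5*1)³ = (-6/5 - (1 + 5*1))³ = (-6/5 - (1 + 5))³ = (-6/5 - 1*6)³ = (-6/5 - 6)³ = (-36/5)³ = -46656/125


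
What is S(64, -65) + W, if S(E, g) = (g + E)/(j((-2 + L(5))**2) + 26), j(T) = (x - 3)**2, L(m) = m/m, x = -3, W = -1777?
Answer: -110175/62 ≈ -1777.0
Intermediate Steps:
L(m) = 1
j(T) = 36 (j(T) = (-3 - 3)**2 = (-6)**2 = 36)
S(E, g) = E/62 + g/62 (S(E, g) = (g + E)/(36 + 26) = (E + g)/62 = (E + g)*(1/62) = E/62 + g/62)
S(64, -65) + W = ((1/62)*64 + (1/62)*(-65)) - 1777 = (32/31 - 65/62) - 1777 = -1/62 - 1777 = -110175/62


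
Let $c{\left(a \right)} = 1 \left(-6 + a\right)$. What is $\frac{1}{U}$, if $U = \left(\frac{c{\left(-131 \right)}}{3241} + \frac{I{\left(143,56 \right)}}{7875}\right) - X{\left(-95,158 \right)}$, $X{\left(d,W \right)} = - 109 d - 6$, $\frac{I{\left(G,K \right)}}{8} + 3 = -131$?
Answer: $- \frac{520875}{5390628298} \approx -9.6626 \cdot 10^{-5}$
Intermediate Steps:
$I{\left(G,K \right)} = -1072$ ($I{\left(G,K \right)} = -24 + 8 \left(-131\right) = -24 - 1048 = -1072$)
$c{\left(a \right)} = -6 + a$
$X{\left(d,W \right)} = -6 - 109 d$
$U = - \frac{5390628298}{520875}$ ($U = \left(\frac{-6 - 131}{3241} - \frac{1072}{7875}\right) - \left(-6 - -10355\right) = \left(\left(-137\right) \frac{1}{3241} - \frac{1072}{7875}\right) - \left(-6 + 10355\right) = \left(- \frac{137}{3241} - \frac{1072}{7875}\right) - 10349 = - \frac{92923}{520875} - 10349 = - \frac{5390628298}{520875} \approx -10349.0$)
$\frac{1}{U} = \frac{1}{- \frac{5390628298}{520875}} = - \frac{520875}{5390628298}$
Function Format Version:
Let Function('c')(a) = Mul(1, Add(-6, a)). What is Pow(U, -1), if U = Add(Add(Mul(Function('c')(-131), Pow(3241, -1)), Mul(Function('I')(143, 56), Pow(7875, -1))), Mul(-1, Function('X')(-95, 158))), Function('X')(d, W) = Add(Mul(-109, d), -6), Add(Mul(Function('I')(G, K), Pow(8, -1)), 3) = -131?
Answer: Rational(-520875, 5390628298) ≈ -9.6626e-5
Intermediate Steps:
Function('I')(G, K) = -1072 (Function('I')(G, K) = Add(-24, Mul(8, -131)) = Add(-24, -1048) = -1072)
Function('c')(a) = Add(-6, a)
Function('X')(d, W) = Add(-6, Mul(-109, d))
U = Rational(-5390628298, 520875) (U = Add(Add(Mul(Add(-6, -131), Pow(3241, -1)), Mul(-1072, Pow(7875, -1))), Mul(-1, Add(-6, Mul(-109, -95)))) = Add(Add(Mul(-137, Rational(1, 3241)), Mul(-1072, Rational(1, 7875))), Mul(-1, Add(-6, 10355))) = Add(Add(Rational(-137, 3241), Rational(-1072, 7875)), Mul(-1, 10349)) = Add(Rational(-92923, 520875), -10349) = Rational(-5390628298, 520875) ≈ -10349.)
Pow(U, -1) = Pow(Rational(-5390628298, 520875), -1) = Rational(-520875, 5390628298)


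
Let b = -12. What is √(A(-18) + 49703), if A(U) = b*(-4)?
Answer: √49751 ≈ 223.05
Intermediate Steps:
A(U) = 48 (A(U) = -12*(-4) = 48)
√(A(-18) + 49703) = √(48 + 49703) = √49751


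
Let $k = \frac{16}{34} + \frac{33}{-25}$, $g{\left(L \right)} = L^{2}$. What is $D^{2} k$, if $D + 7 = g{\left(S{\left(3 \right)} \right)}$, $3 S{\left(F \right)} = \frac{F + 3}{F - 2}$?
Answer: $- \frac{3249}{425} \approx -7.6447$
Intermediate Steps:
$S{\left(F \right)} = \frac{3 + F}{3 \left(-2 + F\right)}$ ($S{\left(F \right)} = \frac{\left(F + 3\right) \frac{1}{F - 2}}{3} = \frac{\left(3 + F\right) \frac{1}{-2 + F}}{3} = \frac{\frac{1}{-2 + F} \left(3 + F\right)}{3} = \frac{3 + F}{3 \left(-2 + F\right)}$)
$D = -3$ ($D = -7 + \left(\frac{3 + 3}{3 \left(-2 + 3\right)}\right)^{2} = -7 + \left(\frac{1}{3} \cdot 1^{-1} \cdot 6\right)^{2} = -7 + \left(\frac{1}{3} \cdot 1 \cdot 6\right)^{2} = -7 + 2^{2} = -7 + 4 = -3$)
$k = - \frac{361}{425}$ ($k = 16 \cdot \frac{1}{34} + 33 \left(- \frac{1}{25}\right) = \frac{8}{17} - \frac{33}{25} = - \frac{361}{425} \approx -0.84941$)
$D^{2} k = \left(-3\right)^{2} \left(- \frac{361}{425}\right) = 9 \left(- \frac{361}{425}\right) = - \frac{3249}{425}$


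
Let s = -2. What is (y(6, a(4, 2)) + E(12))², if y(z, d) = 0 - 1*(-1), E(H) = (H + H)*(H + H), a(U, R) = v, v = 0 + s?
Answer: 332929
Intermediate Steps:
v = -2 (v = 0 - 2 = -2)
a(U, R) = -2
E(H) = 4*H² (E(H) = (2*H)*(2*H) = 4*H²)
y(z, d) = 1 (y(z, d) = 0 + 1 = 1)
(y(6, a(4, 2)) + E(12))² = (1 + 4*12²)² = (1 + 4*144)² = (1 + 576)² = 577² = 332929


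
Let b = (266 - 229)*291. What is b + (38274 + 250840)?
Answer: 299881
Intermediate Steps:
b = 10767 (b = 37*291 = 10767)
b + (38274 + 250840) = 10767 + (38274 + 250840) = 10767 + 289114 = 299881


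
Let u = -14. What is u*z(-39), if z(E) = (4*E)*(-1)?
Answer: -2184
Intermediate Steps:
z(E) = -4*E
u*z(-39) = -(-56)*(-39) = -14*156 = -2184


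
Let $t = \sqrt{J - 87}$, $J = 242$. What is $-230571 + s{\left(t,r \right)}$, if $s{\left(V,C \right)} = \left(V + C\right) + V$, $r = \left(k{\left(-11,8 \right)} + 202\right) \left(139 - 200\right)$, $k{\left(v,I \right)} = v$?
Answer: $-242222 + 2 \sqrt{155} \approx -2.422 \cdot 10^{5}$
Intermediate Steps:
$t = \sqrt{155}$ ($t = \sqrt{242 - 87} = \sqrt{155} \approx 12.45$)
$r = -11651$ ($r = \left(-11 + 202\right) \left(139 - 200\right) = 191 \left(-61\right) = -11651$)
$s{\left(V,C \right)} = C + 2 V$ ($s{\left(V,C \right)} = \left(C + V\right) + V = C + 2 V$)
$-230571 + s{\left(t,r \right)} = -230571 - \left(11651 - 2 \sqrt{155}\right) = -242222 + 2 \sqrt{155}$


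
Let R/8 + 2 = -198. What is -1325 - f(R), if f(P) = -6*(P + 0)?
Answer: -10925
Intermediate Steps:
R = -1600 (R = -16 + 8*(-198) = -16 - 1584 = -1600)
f(P) = -6*P
-1325 - f(R) = -1325 - (-6)*(-1600) = -1325 - 1*9600 = -1325 - 9600 = -10925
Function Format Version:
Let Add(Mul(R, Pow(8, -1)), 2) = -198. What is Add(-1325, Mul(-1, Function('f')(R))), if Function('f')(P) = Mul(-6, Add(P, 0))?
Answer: -10925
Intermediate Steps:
R = -1600 (R = Add(-16, Mul(8, -198)) = Add(-16, -1584) = -1600)
Function('f')(P) = Mul(-6, P)
Add(-1325, Mul(-1, Function('f')(R))) = Add(-1325, Mul(-1, Mul(-6, -1600))) = Add(-1325, Mul(-1, 9600)) = Add(-1325, -9600) = -10925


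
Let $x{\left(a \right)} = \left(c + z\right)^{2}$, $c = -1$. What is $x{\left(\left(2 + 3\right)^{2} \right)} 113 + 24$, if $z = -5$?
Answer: $4092$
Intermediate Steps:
$x{\left(a \right)} = 36$ ($x{\left(a \right)} = \left(-1 - 5\right)^{2} = \left(-6\right)^{2} = 36$)
$x{\left(\left(2 + 3\right)^{2} \right)} 113 + 24 = 36 \cdot 113 + 24 = 4068 + 24 = 4092$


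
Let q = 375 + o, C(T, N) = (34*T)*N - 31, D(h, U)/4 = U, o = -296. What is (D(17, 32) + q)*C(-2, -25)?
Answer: 345483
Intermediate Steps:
D(h, U) = 4*U
C(T, N) = -31 + 34*N*T (C(T, N) = 34*N*T - 31 = -31 + 34*N*T)
q = 79 (q = 375 - 296 = 79)
(D(17, 32) + q)*C(-2, -25) = (4*32 + 79)*(-31 + 34*(-25)*(-2)) = (128 + 79)*(-31 + 1700) = 207*1669 = 345483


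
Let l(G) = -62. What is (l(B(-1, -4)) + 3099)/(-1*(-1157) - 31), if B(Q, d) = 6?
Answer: 3037/1126 ≈ 2.6972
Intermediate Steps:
(l(B(-1, -4)) + 3099)/(-1*(-1157) - 31) = (-62 + 3099)/(-1*(-1157) - 31) = 3037/(1157 - 31) = 3037/1126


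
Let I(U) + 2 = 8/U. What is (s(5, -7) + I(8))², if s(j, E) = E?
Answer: 64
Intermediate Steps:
I(U) = -2 + 8/U
(s(5, -7) + I(8))² = (-7 + (-2 + 8/8))² = (-7 + (-2 + 8*(⅛)))² = (-7 + (-2 + 1))² = (-7 - 1)² = (-8)² = 64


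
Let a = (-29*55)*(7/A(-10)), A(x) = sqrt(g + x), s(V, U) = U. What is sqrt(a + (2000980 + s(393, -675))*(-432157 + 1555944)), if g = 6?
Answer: sqrt(8991667020140 + 22330*I)/2 ≈ 1.4993e+6 + 0.0018617*I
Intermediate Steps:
A(x) = sqrt(6 + x)
a = 11165*I/2 (a = (-29*55)*(7/(sqrt(6 - 10))) = -11165/(sqrt(-4)) = -11165/(2*I) = -11165*(-I/2) = -(-11165)*I/2 = 11165*I/2 ≈ 5582.5*I)
sqrt(a + (2000980 + s(393, -675))*(-432157 + 1555944)) = sqrt(11165*I/2 + (2000980 - 675)*(-432157 + 1555944)) = sqrt(11165*I/2 + 2000305*1123787) = sqrt(11165*I/2 + 2247916755035) = sqrt(2247916755035 + 11165*I/2)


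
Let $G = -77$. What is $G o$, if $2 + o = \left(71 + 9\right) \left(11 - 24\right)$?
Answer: $80234$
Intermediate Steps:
$o = -1042$ ($o = -2 + \left(71 + 9\right) \left(11 - 24\right) = -2 + 80 \left(-13\right) = -2 - 1040 = -1042$)
$G o = \left(-77\right) \left(-1042\right) = 80234$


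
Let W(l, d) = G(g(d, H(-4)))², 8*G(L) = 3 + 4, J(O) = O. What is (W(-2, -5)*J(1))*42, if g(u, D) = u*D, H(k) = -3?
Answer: 1029/32 ≈ 32.156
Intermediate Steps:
g(u, D) = D*u
G(L) = 7/8 (G(L) = (3 + 4)/8 = (⅛)*7 = 7/8)
W(l, d) = 49/64 (W(l, d) = (7/8)² = 49/64)
(W(-2, -5)*J(1))*42 = ((49/64)*1)*42 = (49/64)*42 = 1029/32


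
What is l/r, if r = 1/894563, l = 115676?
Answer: 103479469588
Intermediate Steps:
r = 1/894563 ≈ 1.1179e-6
l/r = 115676/(1/894563) = 115676*894563 = 103479469588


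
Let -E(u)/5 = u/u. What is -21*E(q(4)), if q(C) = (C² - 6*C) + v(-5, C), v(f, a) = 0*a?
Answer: 105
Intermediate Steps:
v(f, a) = 0
q(C) = C² - 6*C (q(C) = (C² - 6*C) + 0 = C² - 6*C)
E(u) = -5 (E(u) = -5*u/u = -5*1 = -5)
-21*E(q(4)) = -21*(-5) = 105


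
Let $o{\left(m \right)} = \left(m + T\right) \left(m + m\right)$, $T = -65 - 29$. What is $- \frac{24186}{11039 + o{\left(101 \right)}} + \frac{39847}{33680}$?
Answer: $- \frac{106123263}{139805680} \approx -0.75908$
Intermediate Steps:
$T = -94$ ($T = -65 - 29 = -94$)
$o{\left(m \right)} = 2 m \left(-94 + m\right)$ ($o{\left(m \right)} = \left(m - 94\right) \left(m + m\right) = \left(-94 + m\right) 2 m = 2 m \left(-94 + m\right)$)
$- \frac{24186}{11039 + o{\left(101 \right)}} + \frac{39847}{33680} = - \frac{24186}{11039 + 2 \cdot 101 \left(-94 + 101\right)} + \frac{39847}{33680} = - \frac{24186}{11039 + 2 \cdot 101 \cdot 7} + 39847 \cdot \frac{1}{33680} = - \frac{24186}{11039 + 1414} + \frac{39847}{33680} = - \frac{24186}{12453} + \frac{39847}{33680} = \left(-24186\right) \frac{1}{12453} + \frac{39847}{33680} = - \frac{8062}{4151} + \frac{39847}{33680} = - \frac{106123263}{139805680}$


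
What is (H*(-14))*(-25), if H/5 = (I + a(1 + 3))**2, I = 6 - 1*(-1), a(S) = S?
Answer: 211750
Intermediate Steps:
I = 7 (I = 6 + 1 = 7)
H = 605 (H = 5*(7 + (1 + 3))**2 = 5*(7 + 4)**2 = 5*11**2 = 5*121 = 605)
(H*(-14))*(-25) = (605*(-14))*(-25) = -8470*(-25) = 211750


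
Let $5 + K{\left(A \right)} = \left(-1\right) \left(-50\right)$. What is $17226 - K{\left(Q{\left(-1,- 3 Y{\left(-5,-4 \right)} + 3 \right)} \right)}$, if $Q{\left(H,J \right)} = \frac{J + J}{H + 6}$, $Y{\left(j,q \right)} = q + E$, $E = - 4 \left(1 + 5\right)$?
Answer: $17181$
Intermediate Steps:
$E = -24$ ($E = \left(-4\right) 6 = -24$)
$Y{\left(j,q \right)} = -24 + q$ ($Y{\left(j,q \right)} = q - 24 = -24 + q$)
$Q{\left(H,J \right)} = \frac{2 J}{6 + H}$
$K{\left(A \right)} = 45$ ($K{\left(A \right)} = -5 - -50 = -5 + 50 = 45$)
$17226 - K{\left(Q{\left(-1,- 3 Y{\left(-5,-4 \right)} + 3 \right)} \right)} = 17226 - 45 = 17181$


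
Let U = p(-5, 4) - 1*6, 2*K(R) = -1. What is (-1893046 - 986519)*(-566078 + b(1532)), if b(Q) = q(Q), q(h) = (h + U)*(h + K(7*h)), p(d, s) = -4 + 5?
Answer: -10208187505425/2 ≈ -5.1041e+12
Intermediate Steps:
K(R) = -1/2 (K(R) = (1/2)*(-1) = -1/2)
p(d, s) = 1
U = -5 (U = 1 - 1*6 = 1 - 6 = -5)
q(h) = (-5 + h)*(-1/2 + h) (q(h) = (h - 5)*(h - 1/2) = (-5 + h)*(-1/2 + h))
b(Q) = 5/2 + Q**2 - 11*Q/2
(-1893046 - 986519)*(-566078 + b(1532)) = (-1893046 - 986519)*(-566078 + (5/2 + 1532**2 - 11/2*1532)) = -2879565*(-566078 + (5/2 + 2347024 - 8426)) = -2879565*(-566078 + 4677201/2) = -2879565*3545045/2 = -10208187505425/2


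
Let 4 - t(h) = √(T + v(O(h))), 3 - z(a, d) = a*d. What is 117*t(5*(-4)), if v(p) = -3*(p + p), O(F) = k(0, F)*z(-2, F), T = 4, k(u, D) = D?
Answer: 468 - 234*I*√1109 ≈ 468.0 - 7792.6*I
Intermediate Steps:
z(a, d) = 3 - a*d
O(F) = F*(3 + 2*F) (O(F) = F*(3 - 1*(-2)*F) = F*(3 + 2*F))
v(p) = -6*p
t(h) = 4 - √(4 - 6*h*(3 + 2*h))
117*t(5*(-4)) = 117*(4 - √2*√(2 - 3*5*(-4)*(3 + 2*(5*(-4))))) = 117*(4 - √2*√(2 - 3*(-20)*(3 + 2*(-20)))) = 117*(4 - √2*√(2 - 3*(-20)*(3 - 40))) = 117*(4 - √2*√(2 - 3*(-20)*(-37))) = 117*(4 - √2*√(2 - 2220)) = 117*(4 - √2*√(-2218)) = 117*(4 - √2*I*√2218) = 117*(4 - 2*I*√1109) = 468 - 234*I*√1109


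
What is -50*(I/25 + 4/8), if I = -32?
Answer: 39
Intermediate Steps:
-50*(I/25 + 4/8) = -50*(-32/25 + 4/8) = -50*(-32*1/25 + 4*(1/8)) = -50*(-32/25 + 1/2) = -50*(-39/50) = 39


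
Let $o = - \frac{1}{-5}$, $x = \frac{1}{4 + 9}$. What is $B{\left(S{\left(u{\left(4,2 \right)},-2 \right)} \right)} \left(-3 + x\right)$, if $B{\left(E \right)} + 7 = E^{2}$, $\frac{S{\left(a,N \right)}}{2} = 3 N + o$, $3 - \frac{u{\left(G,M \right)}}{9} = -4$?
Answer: $- \frac{121182}{325} \approx -372.87$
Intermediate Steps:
$u{\left(G,M \right)} = 63$ ($u{\left(G,M \right)} = 27 - -36 = 27 + 36 = 63$)
$x = \frac{1}{13} \approx 0.076923$
$o = \frac{1}{5}$ ($o = \left(-1\right) \left(- \frac{1}{5}\right) = \frac{1}{5} \approx 0.2$)
$S{\left(a,N \right)} = \frac{2}{5} + 6 N$ ($S{\left(a,N \right)} = 2 \left(3 N + \frac{1}{5}\right) = 2 \left(\frac{1}{5} + 3 N\right) = \frac{2}{5} + 6 N$)
$B{\left(E \right)} = -7 + E^{2}$
$B{\left(S{\left(u{\left(4,2 \right)},-2 \right)} \right)} \left(-3 + x\right) = \left(-7 + \left(\frac{2}{5} + 6 \left(-2\right)\right)^{2}\right) \left(-3 + \frac{1}{13}\right) = \left(-7 + \left(\frac{2}{5} - 12\right)^{2}\right) \left(- \frac{38}{13}\right) = \left(-7 + \left(- \frac{58}{5}\right)^{2}\right) \left(- \frac{38}{13}\right) = \left(-7 + \frac{3364}{25}\right) \left(- \frac{38}{13}\right) = \frac{3189}{25} \left(- \frac{38}{13}\right) = - \frac{121182}{325}$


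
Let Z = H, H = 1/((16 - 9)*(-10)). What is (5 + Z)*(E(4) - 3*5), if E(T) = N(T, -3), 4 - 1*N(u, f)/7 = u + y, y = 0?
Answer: -1047/14 ≈ -74.786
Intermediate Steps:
N(u, f) = 28 - 7*u (N(u, f) = 28 - 7*(u + 0) = 28 - 7*u)
E(T) = 28 - 7*T
H = -1/70 (H = -1/10/7 = (1/7)*(-1/10) = -1/70 ≈ -0.014286)
Z = -1/70 ≈ -0.014286
(5 + Z)*(E(4) - 3*5) = (5 - 1/70)*((28 - 7*4) - 3*5) = 349*((28 - 28) - 15)/70 = 349*(0 - 15)/70 = (349/70)*(-15) = -1047/14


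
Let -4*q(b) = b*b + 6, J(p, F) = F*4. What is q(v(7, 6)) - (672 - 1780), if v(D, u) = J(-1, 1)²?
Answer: 2085/2 ≈ 1042.5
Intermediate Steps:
J(p, F) = 4*F
v(D, u) = 16 (v(D, u) = (4*1)² = 4² = 16)
q(b) = -3/2 - b²/4 (q(b) = -(b*b + 6)/4 = -(b² + 6)/4 = -(6 + b²)/4 = -3/2 - b²/4)
q(v(7, 6)) - (672 - 1780) = (-3/2 - ¼*16²) - (672 - 1780) = (-3/2 - ¼*256) - 1*(-1108) = (-3/2 - 64) + 1108 = -131/2 + 1108 = 2085/2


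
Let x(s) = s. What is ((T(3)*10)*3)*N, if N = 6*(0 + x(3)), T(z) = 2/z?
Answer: 360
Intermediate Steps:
N = 18 (N = 6*(0 + 3) = 6*3 = 18)
((T(3)*10)*3)*N = (((2/3)*10)*3)*18 = (((2*(⅓))*10)*3)*18 = (((⅔)*10)*3)*18 = ((20/3)*3)*18 = 20*18 = 360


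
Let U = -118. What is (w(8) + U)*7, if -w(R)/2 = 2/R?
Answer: -1659/2 ≈ -829.50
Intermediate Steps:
w(R) = -4/R
(w(8) + U)*7 = (-4/8 - 118)*7 = (-4*⅛ - 118)*7 = (-½ - 118)*7 = -237/2*7 = -1659/2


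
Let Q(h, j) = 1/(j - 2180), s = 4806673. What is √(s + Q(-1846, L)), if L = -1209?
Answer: 2*√13801545585911/3389 ≈ 2192.4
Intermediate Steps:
Q(h, j) = 1/(-2180 + j)
√(s + Q(-1846, L)) = √(4806673 + 1/(-2180 - 1209)) = √(4806673 + 1/(-3389)) = √(4806673 - 1/3389) = √(16289814796/3389) = 2*√13801545585911/3389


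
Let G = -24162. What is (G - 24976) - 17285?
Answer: -66423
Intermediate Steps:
(G - 24976) - 17285 = (-24162 - 24976) - 17285 = -49138 - 17285 = -66423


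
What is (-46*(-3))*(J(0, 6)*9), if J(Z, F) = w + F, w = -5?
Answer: 1242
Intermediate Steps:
J(Z, F) = -5 + F
(-46*(-3))*(J(0, 6)*9) = (-46*(-3))*((-5 + 6)*9) = 138*(1*9) = 138*9 = 1242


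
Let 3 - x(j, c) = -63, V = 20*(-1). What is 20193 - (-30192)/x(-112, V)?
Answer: 227155/11 ≈ 20650.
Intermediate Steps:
V = -20
x(j, c) = 66 (x(j, c) = 3 - 1*(-63) = 3 + 63 = 66)
20193 - (-30192)/x(-112, V) = 20193 - (-30192)/66 = 20193 - 1*(-5032/11) = 20193 + 5032/11 = 227155/11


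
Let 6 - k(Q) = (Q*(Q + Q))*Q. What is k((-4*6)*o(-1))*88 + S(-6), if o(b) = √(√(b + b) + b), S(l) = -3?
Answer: 525 + 2433024*(-1 + I*√2)^(3/2) ≈ -5.493e+6 - 7.6195e+5*I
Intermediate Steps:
o(b) = √(b + √2*√b) (o(b) = √(√(2*b) + b) = √(√2*√b + b) = √(b + √2*√b))
k(Q) = 6 - 2*Q³ (k(Q) = 6 - Q*(Q + Q)*Q = 6 - Q*(2*Q)*Q = 6 - 2*Q²*Q = 6 - 2*Q³)
k((-4*6)*o(-1))*88 + S(-6) = (6 - 2*(-13824*(-1 + √2*√(-1))^(3/2)))*88 - 3 = (6 - 2*(-13824*(-1 + √2*I)^(3/2)))*88 - 3 = (6 - 2*(-13824*(-1 + I*√2)^(3/2)))*88 - 3 = (6 - (-27648)*(-1 + I*√2)^(3/2))*88 - 3 = (6 + 27648*(-1 + I*√2)^(3/2))*88 - 3 = (528 + 2433024*(-1 + I*√2)^(3/2)) - 3 = 525 + 2433024*(-1 + I*√2)^(3/2)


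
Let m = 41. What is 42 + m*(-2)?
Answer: -40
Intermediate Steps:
42 + m*(-2) = 42 + 41*(-2) = 42 - 82 = -40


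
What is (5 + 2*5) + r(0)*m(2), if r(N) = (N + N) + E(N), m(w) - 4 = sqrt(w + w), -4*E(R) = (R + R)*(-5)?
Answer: 15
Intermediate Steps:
E(R) = 5*R/2 (E(R) = -(R + R)*(-5)/4 = -2*R*(-5)/4 = -(-5)*R/2 = 5*R/2)
m(w) = 4 + sqrt(2)*sqrt(w) (m(w) = 4 + sqrt(w + w) = 4 + sqrt(2*w) = 4 + sqrt(2)*sqrt(w))
r(N) = 9*N/2 (r(N) = (N + N) + 5*N/2 = 2*N + 5*N/2 = 9*N/2)
(5 + 2*5) + r(0)*m(2) = (5 + 2*5) + ((9/2)*0)*(4 + sqrt(2)*sqrt(2)) = (5 + 10) + 0*(4 + 2) = 15 + 0*6 = 15 + 0 = 15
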